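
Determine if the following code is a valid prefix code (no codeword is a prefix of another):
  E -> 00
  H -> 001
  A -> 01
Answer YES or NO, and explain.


Checking each pair (does one codeword prefix another?):
  E='00' vs H='001': prefix -- VIOLATION

NO -- this is NOT a valid prefix code. E (00) is a prefix of H (001).


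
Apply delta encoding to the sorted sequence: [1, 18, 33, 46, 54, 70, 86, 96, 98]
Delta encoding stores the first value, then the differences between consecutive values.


First value: 1
Deltas:
  18 - 1 = 17
  33 - 18 = 15
  46 - 33 = 13
  54 - 46 = 8
  70 - 54 = 16
  86 - 70 = 16
  96 - 86 = 10
  98 - 96 = 2


Delta encoded: [1, 17, 15, 13, 8, 16, 16, 10, 2]


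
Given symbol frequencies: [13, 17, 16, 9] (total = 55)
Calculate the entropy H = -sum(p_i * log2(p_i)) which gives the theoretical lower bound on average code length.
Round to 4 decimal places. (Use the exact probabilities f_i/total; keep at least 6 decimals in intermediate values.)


Per-symbol terms -p_i * log2(p_i) with p_i = f_i/55:
  p = 13/55 = 0.236364: log2(p) = -2.080920, -p*log2(p) = 0.491854
  p = 17/55 = 0.309091: log2(p) = -1.693897, -p*log2(p) = 0.523568
  p = 16/55 = 0.290909: log2(p) = -1.781360, -p*log2(p) = 0.518214
  p = 9/55 = 0.163636: log2(p) = -2.611435, -p*log2(p) = 0.427326
H = 0.491854 + 0.523568 + 0.518214 + 0.427326 = 1.960962

H = 1.961 bits/symbol


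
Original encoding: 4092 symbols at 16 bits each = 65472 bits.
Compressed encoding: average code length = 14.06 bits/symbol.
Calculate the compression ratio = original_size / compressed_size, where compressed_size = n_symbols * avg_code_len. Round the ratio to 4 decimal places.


original_size = n_symbols * orig_bits = 4092 * 16 = 65472 bits
compressed_size = n_symbols * avg_code_len = 4092 * 14.06 = 57533.52 bits
ratio = original_size / compressed_size = 65472 / 57533.52 = 1.138

Compression ratio = 1.138


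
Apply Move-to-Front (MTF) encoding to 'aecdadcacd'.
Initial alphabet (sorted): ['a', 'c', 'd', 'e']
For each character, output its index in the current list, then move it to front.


MTF encoding:
'a': index 0 in ['a', 'c', 'd', 'e'] -> ['a', 'c', 'd', 'e']
'e': index 3 in ['a', 'c', 'd', 'e'] -> ['e', 'a', 'c', 'd']
'c': index 2 in ['e', 'a', 'c', 'd'] -> ['c', 'e', 'a', 'd']
'd': index 3 in ['c', 'e', 'a', 'd'] -> ['d', 'c', 'e', 'a']
'a': index 3 in ['d', 'c', 'e', 'a'] -> ['a', 'd', 'c', 'e']
'd': index 1 in ['a', 'd', 'c', 'e'] -> ['d', 'a', 'c', 'e']
'c': index 2 in ['d', 'a', 'c', 'e'] -> ['c', 'd', 'a', 'e']
'a': index 2 in ['c', 'd', 'a', 'e'] -> ['a', 'c', 'd', 'e']
'c': index 1 in ['a', 'c', 'd', 'e'] -> ['c', 'a', 'd', 'e']
'd': index 2 in ['c', 'a', 'd', 'e'] -> ['d', 'c', 'a', 'e']


Output: [0, 3, 2, 3, 3, 1, 2, 2, 1, 2]


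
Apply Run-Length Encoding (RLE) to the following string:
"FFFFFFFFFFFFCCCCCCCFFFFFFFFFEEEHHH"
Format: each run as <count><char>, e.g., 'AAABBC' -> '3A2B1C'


Scanning runs left to right:
  i=0: run of 'F' x 12 -> '12F'
  i=12: run of 'C' x 7 -> '7C'
  i=19: run of 'F' x 9 -> '9F'
  i=28: run of 'E' x 3 -> '3E'
  i=31: run of 'H' x 3 -> '3H'

RLE = 12F7C9F3E3H


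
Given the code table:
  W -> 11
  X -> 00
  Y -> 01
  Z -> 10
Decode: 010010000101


Decoding:
01 -> Y
00 -> X
10 -> Z
00 -> X
01 -> Y
01 -> Y


Result: YXZXYY


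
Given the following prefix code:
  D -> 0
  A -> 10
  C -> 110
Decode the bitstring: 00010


Decoding step by step:
Bits 0 -> D
Bits 0 -> D
Bits 0 -> D
Bits 10 -> A


Decoded message: DDDA


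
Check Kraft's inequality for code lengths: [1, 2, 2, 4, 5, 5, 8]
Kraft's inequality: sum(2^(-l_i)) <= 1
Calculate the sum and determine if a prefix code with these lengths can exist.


Sum = 2^(-1) + 2^(-2) + 2^(-2) + 2^(-4) + 2^(-5) + 2^(-5) + 2^(-8)
    = 0.5 + 0.25 + 0.25 + 0.0625 + 0.03125 + 0.03125 + 0.00390625
    = 289/256 = 1.12890625
Since 1.12890625 > 1, Kraft's inequality is NOT satisfied.
A prefix code with these lengths CANNOT exist.

Kraft sum = 1.12890625. Not satisfied.


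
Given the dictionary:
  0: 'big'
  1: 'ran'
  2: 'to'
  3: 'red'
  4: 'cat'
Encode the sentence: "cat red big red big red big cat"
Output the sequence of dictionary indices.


Look up each word in the dictionary:
  'cat' -> 4
  'red' -> 3
  'big' -> 0
  'red' -> 3
  'big' -> 0
  'red' -> 3
  'big' -> 0
  'cat' -> 4

Encoded: [4, 3, 0, 3, 0, 3, 0, 4]


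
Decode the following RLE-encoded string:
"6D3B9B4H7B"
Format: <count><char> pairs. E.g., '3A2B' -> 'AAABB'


Expanding each <count><char> pair:
  6D -> 'DDDDDD'
  3B -> 'BBB'
  9B -> 'BBBBBBBBB'
  4H -> 'HHHH'
  7B -> 'BBBBBBB'

Decoded = DDDDDDBBBBBBBBBBBBHHHHBBBBBBB


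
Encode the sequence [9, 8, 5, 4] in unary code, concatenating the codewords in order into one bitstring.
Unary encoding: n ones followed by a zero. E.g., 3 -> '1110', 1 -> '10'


Encode each number as n ones followed by a terminating 0:
  9 -> 1111111110 (10 bits)
  8 -> 111111110 (9 bits)
  5 -> 111110 (6 bits)
  4 -> 11110 (5 bits)
Total length = 10 + 9 + 6 + 5 = 30 bits.

Unary([9, 8, 5, 4]) = 111111111011111111011111011110 (30 bits)


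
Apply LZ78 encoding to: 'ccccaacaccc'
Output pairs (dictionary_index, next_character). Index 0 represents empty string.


LZ78 encoding steps:
Dictionary: {0: ''}
Step 1: w='' (idx 0), next='c' -> output (0, 'c'), add 'c' as idx 1
Step 2: w='c' (idx 1), next='c' -> output (1, 'c'), add 'cc' as idx 2
Step 3: w='c' (idx 1), next='a' -> output (1, 'a'), add 'ca' as idx 3
Step 4: w='' (idx 0), next='a' -> output (0, 'a'), add 'a' as idx 4
Step 5: w='ca' (idx 3), next='c' -> output (3, 'c'), add 'cac' as idx 5
Step 6: w='cc' (idx 2), end of input -> output (2, '')


Encoded: [(0, 'c'), (1, 'c'), (1, 'a'), (0, 'a'), (3, 'c'), (2, '')]


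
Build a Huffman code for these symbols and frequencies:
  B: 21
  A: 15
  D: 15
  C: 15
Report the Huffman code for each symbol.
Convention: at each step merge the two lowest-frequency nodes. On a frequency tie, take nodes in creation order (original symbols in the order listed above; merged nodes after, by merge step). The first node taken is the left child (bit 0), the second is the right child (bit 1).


Huffman tree construction:
Step 1: Merge A(15) + D(15) = 30
Step 2: Merge C(15) + B(21) = 36
Step 3: Merge (A+D)(30) + (C+B)(36) = 66
Read each symbol's code off the tree from the root (left child = 0, right child = 1).

Codes:
  B: 11 (length 2)
  A: 00 (length 2)
  D: 01 (length 2)
  C: 10 (length 2)
Average code length: 132/66 = 2.0000 bits/symbol


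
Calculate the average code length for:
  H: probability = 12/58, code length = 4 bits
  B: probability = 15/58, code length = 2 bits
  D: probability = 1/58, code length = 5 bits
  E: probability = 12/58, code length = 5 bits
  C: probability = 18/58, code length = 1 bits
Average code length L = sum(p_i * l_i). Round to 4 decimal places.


Weighted contributions p_i * l_i:
  H: (12/58) * 4 = 48/58
  B: (15/58) * 2 = 30/58
  D: (1/58) * 5 = 5/58
  E: (12/58) * 5 = 60/58
  C: (18/58) * 1 = 18/58
Sum = (48 + 30 + 5 + 60 + 18)/58 = 161/58

L = 161/58 = 2.7759 bits/symbol


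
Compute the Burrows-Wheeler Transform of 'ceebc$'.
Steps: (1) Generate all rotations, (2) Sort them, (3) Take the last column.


Rotations (sorted):
  0: $ceebc -> last char: c
  1: bc$cee -> last char: e
  2: c$ceeb -> last char: b
  3: ceebc$ -> last char: $
  4: ebc$ce -> last char: e
  5: eebc$c -> last char: c


BWT = ceb$ec


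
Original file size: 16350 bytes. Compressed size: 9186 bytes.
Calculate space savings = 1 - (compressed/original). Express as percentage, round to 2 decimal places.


ratio = compressed/original = 9186/16350 = 0.561835
savings = 1 - ratio = 1 - 0.561835 = 0.438165
as a percentage: 0.438165 * 100 = 43.82%

Space savings = 1 - 9186/16350 = 43.82%


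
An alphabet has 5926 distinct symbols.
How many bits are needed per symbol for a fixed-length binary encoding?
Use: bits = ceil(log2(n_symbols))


log2(5926) = 12.5328
Bracket: 2^12 = 4096 < 5926 <= 2^13 = 8192
So ceil(log2(5926)) = 13

bits = ceil(log2(5926)) = ceil(12.5328) = 13 bits


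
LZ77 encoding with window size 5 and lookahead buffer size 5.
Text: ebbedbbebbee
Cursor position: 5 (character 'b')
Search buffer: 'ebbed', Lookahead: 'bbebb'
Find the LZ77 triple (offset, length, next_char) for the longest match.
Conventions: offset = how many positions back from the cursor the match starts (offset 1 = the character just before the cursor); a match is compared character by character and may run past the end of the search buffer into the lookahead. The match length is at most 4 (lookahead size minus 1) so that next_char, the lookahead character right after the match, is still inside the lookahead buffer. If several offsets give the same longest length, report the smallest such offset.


Try each offset into the search buffer:
  offset=1 (pos 4, char 'd'): match length 0
  offset=2 (pos 3, char 'e'): match length 0
  offset=3 (pos 2, char 'b'): match length 1
  offset=4 (pos 1, char 'b'): match length 3
  offset=5 (pos 0, char 'e'): match length 0
Longest match has length 3 at offset 4.
next_char = character at position 5 + 3 = 8 -> 'b'

Best match: offset=4, length=3 (matching 'bbe' starting at position 1)
LZ77 triple: (4, 3, 'b')


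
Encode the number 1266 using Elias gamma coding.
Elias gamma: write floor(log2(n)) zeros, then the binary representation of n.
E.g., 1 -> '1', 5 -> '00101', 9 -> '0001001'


num_bits = floor(log2(1266)) + 1 = 11
leading_zeros = num_bits - 1 = 10
binary(1266) = 10011110010

Elias gamma(1266) = '0000000000' + '10011110010' = 000000000010011110010 (21 bits)


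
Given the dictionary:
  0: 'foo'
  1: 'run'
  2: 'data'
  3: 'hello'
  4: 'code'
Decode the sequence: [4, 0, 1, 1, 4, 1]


Look up each index in the dictionary:
  4 -> 'code'
  0 -> 'foo'
  1 -> 'run'
  1 -> 'run'
  4 -> 'code'
  1 -> 'run'

Decoded: "code foo run run code run"


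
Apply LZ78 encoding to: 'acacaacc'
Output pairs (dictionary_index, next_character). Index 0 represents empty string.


LZ78 encoding steps:
Dictionary: {0: ''}
Step 1: w='' (idx 0), next='a' -> output (0, 'a'), add 'a' as idx 1
Step 2: w='' (idx 0), next='c' -> output (0, 'c'), add 'c' as idx 2
Step 3: w='a' (idx 1), next='c' -> output (1, 'c'), add 'ac' as idx 3
Step 4: w='a' (idx 1), next='a' -> output (1, 'a'), add 'aa' as idx 4
Step 5: w='c' (idx 2), next='c' -> output (2, 'c'), add 'cc' as idx 5


Encoded: [(0, 'a'), (0, 'c'), (1, 'c'), (1, 'a'), (2, 'c')]


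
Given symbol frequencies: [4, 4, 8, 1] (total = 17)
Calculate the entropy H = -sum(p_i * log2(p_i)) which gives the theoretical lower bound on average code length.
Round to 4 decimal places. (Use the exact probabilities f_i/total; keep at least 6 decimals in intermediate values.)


Per-symbol terms -p_i * log2(p_i) with p_i = f_i/17:
  p = 4/17 = 0.235294: log2(p) = -2.087463, -p*log2(p) = 0.491168
  p = 4/17 = 0.235294: log2(p) = -2.087463, -p*log2(p) = 0.491168
  p = 8/17 = 0.470588: log2(p) = -1.087463, -p*log2(p) = 0.511747
  p = 1/17 = 0.058824: log2(p) = -4.087463, -p*log2(p) = 0.240439
H = 0.491168 + 0.491168 + 0.511747 + 0.240439 = 1.734522

H = 1.7345 bits/symbol


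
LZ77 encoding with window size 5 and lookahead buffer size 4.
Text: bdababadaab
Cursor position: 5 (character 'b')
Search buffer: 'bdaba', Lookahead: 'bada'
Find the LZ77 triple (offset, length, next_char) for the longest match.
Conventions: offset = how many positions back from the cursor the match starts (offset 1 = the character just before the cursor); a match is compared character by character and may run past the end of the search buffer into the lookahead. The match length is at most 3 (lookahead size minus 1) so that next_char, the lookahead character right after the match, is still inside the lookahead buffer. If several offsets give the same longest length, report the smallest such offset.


Try each offset into the search buffer:
  offset=1 (pos 4, char 'a'): match length 0
  offset=2 (pos 3, char 'b'): match length 2
  offset=3 (pos 2, char 'a'): match length 0
  offset=4 (pos 1, char 'd'): match length 0
  offset=5 (pos 0, char 'b'): match length 1
Longest match has length 2 at offset 2.
next_char = character at position 5 + 2 = 7 -> 'd'

Best match: offset=2, length=2 (matching 'ba' starting at position 3)
LZ77 triple: (2, 2, 'd')


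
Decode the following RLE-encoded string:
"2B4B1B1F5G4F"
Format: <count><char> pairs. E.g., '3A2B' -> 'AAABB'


Expanding each <count><char> pair:
  2B -> 'BB'
  4B -> 'BBBB'
  1B -> 'B'
  1F -> 'F'
  5G -> 'GGGGG'
  4F -> 'FFFF'

Decoded = BBBBBBBFGGGGGFFFF


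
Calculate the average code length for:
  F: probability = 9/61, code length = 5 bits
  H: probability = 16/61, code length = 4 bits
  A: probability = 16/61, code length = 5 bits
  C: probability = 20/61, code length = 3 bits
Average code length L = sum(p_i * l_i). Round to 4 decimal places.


Weighted contributions p_i * l_i:
  F: (9/61) * 5 = 45/61
  H: (16/61) * 4 = 64/61
  A: (16/61) * 5 = 80/61
  C: (20/61) * 3 = 60/61
Sum = (45 + 64 + 80 + 60)/61 = 249/61

L = 249/61 = 4.0820 bits/symbol


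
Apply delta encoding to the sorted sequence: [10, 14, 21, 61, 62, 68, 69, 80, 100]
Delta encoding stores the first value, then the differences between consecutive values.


First value: 10
Deltas:
  14 - 10 = 4
  21 - 14 = 7
  61 - 21 = 40
  62 - 61 = 1
  68 - 62 = 6
  69 - 68 = 1
  80 - 69 = 11
  100 - 80 = 20


Delta encoded: [10, 4, 7, 40, 1, 6, 1, 11, 20]


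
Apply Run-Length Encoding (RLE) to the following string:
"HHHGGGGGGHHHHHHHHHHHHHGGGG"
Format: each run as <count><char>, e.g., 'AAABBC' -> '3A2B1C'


Scanning runs left to right:
  i=0: run of 'H' x 3 -> '3H'
  i=3: run of 'G' x 6 -> '6G'
  i=9: run of 'H' x 13 -> '13H'
  i=22: run of 'G' x 4 -> '4G'

RLE = 3H6G13H4G


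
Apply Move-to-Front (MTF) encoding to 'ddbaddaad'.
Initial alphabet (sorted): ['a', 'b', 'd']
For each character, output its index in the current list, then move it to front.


MTF encoding:
'd': index 2 in ['a', 'b', 'd'] -> ['d', 'a', 'b']
'd': index 0 in ['d', 'a', 'b'] -> ['d', 'a', 'b']
'b': index 2 in ['d', 'a', 'b'] -> ['b', 'd', 'a']
'a': index 2 in ['b', 'd', 'a'] -> ['a', 'b', 'd']
'd': index 2 in ['a', 'b', 'd'] -> ['d', 'a', 'b']
'd': index 0 in ['d', 'a', 'b'] -> ['d', 'a', 'b']
'a': index 1 in ['d', 'a', 'b'] -> ['a', 'd', 'b']
'a': index 0 in ['a', 'd', 'b'] -> ['a', 'd', 'b']
'd': index 1 in ['a', 'd', 'b'] -> ['d', 'a', 'b']


Output: [2, 0, 2, 2, 2, 0, 1, 0, 1]


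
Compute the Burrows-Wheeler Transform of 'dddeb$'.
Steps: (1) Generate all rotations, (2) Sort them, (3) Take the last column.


Rotations (sorted):
  0: $dddeb -> last char: b
  1: b$ddde -> last char: e
  2: dddeb$ -> last char: $
  3: ddeb$d -> last char: d
  4: deb$dd -> last char: d
  5: eb$ddd -> last char: d


BWT = be$ddd


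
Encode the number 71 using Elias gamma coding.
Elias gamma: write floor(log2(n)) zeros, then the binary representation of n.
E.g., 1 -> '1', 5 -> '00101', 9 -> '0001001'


num_bits = floor(log2(71)) + 1 = 7
leading_zeros = num_bits - 1 = 6
binary(71) = 1000111

Elias gamma(71) = '000000' + '1000111' = 0000001000111 (13 bits)


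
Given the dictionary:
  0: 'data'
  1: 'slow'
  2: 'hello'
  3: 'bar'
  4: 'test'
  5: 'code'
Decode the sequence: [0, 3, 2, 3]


Look up each index in the dictionary:
  0 -> 'data'
  3 -> 'bar'
  2 -> 'hello'
  3 -> 'bar'

Decoded: "data bar hello bar"


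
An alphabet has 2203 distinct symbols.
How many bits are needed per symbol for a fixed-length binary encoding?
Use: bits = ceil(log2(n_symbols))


log2(2203) = 11.1053
Bracket: 2^11 = 2048 < 2203 <= 2^12 = 4096
So ceil(log2(2203)) = 12

bits = ceil(log2(2203)) = ceil(11.1053) = 12 bits


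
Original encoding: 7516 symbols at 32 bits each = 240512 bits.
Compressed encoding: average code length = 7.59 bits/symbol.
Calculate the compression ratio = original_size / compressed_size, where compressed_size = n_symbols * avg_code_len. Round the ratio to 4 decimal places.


original_size = n_symbols * orig_bits = 7516 * 32 = 240512 bits
compressed_size = n_symbols * avg_code_len = 7516 * 7.59 = 57046.44 bits
ratio = original_size / compressed_size = 240512 / 57046.44 = 4.2161

Compression ratio = 4.2161


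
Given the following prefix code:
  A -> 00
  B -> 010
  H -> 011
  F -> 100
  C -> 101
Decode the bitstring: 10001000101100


Decoding step by step:
Bits 100 -> F
Bits 010 -> B
Bits 00 -> A
Bits 101 -> C
Bits 100 -> F


Decoded message: FBACF


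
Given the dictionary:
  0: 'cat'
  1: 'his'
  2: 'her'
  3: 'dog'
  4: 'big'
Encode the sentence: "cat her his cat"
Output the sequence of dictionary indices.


Look up each word in the dictionary:
  'cat' -> 0
  'her' -> 2
  'his' -> 1
  'cat' -> 0

Encoded: [0, 2, 1, 0]


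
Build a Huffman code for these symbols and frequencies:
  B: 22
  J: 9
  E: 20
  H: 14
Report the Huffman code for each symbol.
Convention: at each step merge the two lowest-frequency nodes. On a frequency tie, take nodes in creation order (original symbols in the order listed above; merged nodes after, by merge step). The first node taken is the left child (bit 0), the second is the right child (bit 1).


Huffman tree construction:
Step 1: Merge J(9) + H(14) = 23
Step 2: Merge E(20) + B(22) = 42
Step 3: Merge (J+H)(23) + (E+B)(42) = 65
Read each symbol's code off the tree from the root (left child = 0, right child = 1).

Codes:
  B: 11 (length 2)
  J: 00 (length 2)
  E: 10 (length 2)
  H: 01 (length 2)
Average code length: 130/65 = 2.0000 bits/symbol


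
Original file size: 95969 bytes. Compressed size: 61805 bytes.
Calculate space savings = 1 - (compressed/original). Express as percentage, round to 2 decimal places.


ratio = compressed/original = 61805/95969 = 0.64401
savings = 1 - ratio = 1 - 0.64401 = 0.35599
as a percentage: 0.35599 * 100 = 35.6%

Space savings = 1 - 61805/95969 = 35.6%


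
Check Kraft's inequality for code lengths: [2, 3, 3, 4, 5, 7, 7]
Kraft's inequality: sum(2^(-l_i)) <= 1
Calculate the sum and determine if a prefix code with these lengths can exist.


Sum = 2^(-2) + 2^(-3) + 2^(-3) + 2^(-4) + 2^(-5) + 2^(-7) + 2^(-7)
    = 0.25 + 0.125 + 0.125 + 0.0625 + 0.03125 + 0.0078125 + 0.0078125
    = 78/128 = 0.609375
Since 0.609375 <= 1, Kraft's inequality IS satisfied.
A prefix code with these lengths CAN exist.

Kraft sum = 0.609375. Satisfied.


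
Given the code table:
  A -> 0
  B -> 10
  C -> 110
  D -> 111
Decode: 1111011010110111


Decoding:
111 -> D
10 -> B
110 -> C
10 -> B
110 -> C
111 -> D


Result: DBCBCD


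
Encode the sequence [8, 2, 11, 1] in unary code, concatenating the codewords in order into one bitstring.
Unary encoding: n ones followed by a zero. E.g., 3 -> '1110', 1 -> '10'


Encode each number as n ones followed by a terminating 0:
  8 -> 111111110 (9 bits)
  2 -> 110 (3 bits)
  11 -> 111111111110 (12 bits)
  1 -> 10 (2 bits)
Total length = 9 + 3 + 12 + 2 = 26 bits.

Unary([8, 2, 11, 1]) = 11111111011011111111111010 (26 bits)


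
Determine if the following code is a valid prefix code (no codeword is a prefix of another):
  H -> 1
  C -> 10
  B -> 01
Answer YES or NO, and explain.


Checking each pair (does one codeword prefix another?):
  H='1' vs C='10': prefix -- VIOLATION

NO -- this is NOT a valid prefix code. H (1) is a prefix of C (10).


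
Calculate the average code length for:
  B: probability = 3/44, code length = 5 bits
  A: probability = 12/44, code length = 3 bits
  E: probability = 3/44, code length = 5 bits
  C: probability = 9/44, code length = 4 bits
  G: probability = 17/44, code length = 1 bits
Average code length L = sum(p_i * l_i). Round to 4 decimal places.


Weighted contributions p_i * l_i:
  B: (3/44) * 5 = 15/44
  A: (12/44) * 3 = 36/44
  E: (3/44) * 5 = 15/44
  C: (9/44) * 4 = 36/44
  G: (17/44) * 1 = 17/44
Sum = (15 + 36 + 15 + 36 + 17)/44 = 119/44

L = 119/44 = 2.7045 bits/symbol


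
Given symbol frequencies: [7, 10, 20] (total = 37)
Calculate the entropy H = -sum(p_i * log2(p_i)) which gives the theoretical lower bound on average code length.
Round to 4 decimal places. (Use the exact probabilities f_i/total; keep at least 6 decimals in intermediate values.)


Per-symbol terms -p_i * log2(p_i) with p_i = f_i/37:
  p = 7/37 = 0.189189: log2(p) = -2.402098, -p*log2(p) = 0.454451
  p = 10/37 = 0.270270: log2(p) = -1.887525, -p*log2(p) = 0.510142
  p = 20/37 = 0.540541: log2(p) = -0.887525, -p*log2(p) = 0.479743
H = 0.454451 + 0.510142 + 0.479743 = 1.444336

H = 1.4443 bits/symbol


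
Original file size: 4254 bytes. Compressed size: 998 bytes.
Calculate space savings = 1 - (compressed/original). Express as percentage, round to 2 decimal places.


ratio = compressed/original = 998/4254 = 0.234603
savings = 1 - ratio = 1 - 0.234603 = 0.765397
as a percentage: 0.765397 * 100 = 76.54%

Space savings = 1 - 998/4254 = 76.54%


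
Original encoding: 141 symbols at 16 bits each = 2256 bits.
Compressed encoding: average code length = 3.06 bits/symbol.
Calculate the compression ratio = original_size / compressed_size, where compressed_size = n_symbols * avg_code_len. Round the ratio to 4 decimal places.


original_size = n_symbols * orig_bits = 141 * 16 = 2256 bits
compressed_size = n_symbols * avg_code_len = 141 * 3.06 = 431.46 bits
ratio = original_size / compressed_size = 2256 / 431.46 = 5.2288

Compression ratio = 5.2288


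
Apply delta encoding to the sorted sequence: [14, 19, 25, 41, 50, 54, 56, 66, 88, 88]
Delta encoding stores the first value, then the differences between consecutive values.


First value: 14
Deltas:
  19 - 14 = 5
  25 - 19 = 6
  41 - 25 = 16
  50 - 41 = 9
  54 - 50 = 4
  56 - 54 = 2
  66 - 56 = 10
  88 - 66 = 22
  88 - 88 = 0


Delta encoded: [14, 5, 6, 16, 9, 4, 2, 10, 22, 0]


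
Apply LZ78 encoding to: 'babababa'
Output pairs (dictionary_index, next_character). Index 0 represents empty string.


LZ78 encoding steps:
Dictionary: {0: ''}
Step 1: w='' (idx 0), next='b' -> output (0, 'b'), add 'b' as idx 1
Step 2: w='' (idx 0), next='a' -> output (0, 'a'), add 'a' as idx 2
Step 3: w='b' (idx 1), next='a' -> output (1, 'a'), add 'ba' as idx 3
Step 4: w='ba' (idx 3), next='b' -> output (3, 'b'), add 'bab' as idx 4
Step 5: w='a' (idx 2), end of input -> output (2, '')


Encoded: [(0, 'b'), (0, 'a'), (1, 'a'), (3, 'b'), (2, '')]


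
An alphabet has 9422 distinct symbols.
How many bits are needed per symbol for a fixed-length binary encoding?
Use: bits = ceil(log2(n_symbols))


log2(9422) = 13.2018
Bracket: 2^13 = 8192 < 9422 <= 2^14 = 16384
So ceil(log2(9422)) = 14

bits = ceil(log2(9422)) = ceil(13.2018) = 14 bits


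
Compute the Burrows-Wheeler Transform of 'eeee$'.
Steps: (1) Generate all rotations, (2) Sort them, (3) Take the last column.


Rotations (sorted):
  0: $eeee -> last char: e
  1: e$eee -> last char: e
  2: ee$ee -> last char: e
  3: eee$e -> last char: e
  4: eeee$ -> last char: $


BWT = eeee$


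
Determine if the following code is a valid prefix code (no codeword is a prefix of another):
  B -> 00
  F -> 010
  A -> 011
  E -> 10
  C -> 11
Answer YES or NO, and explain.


Checking each pair (does one codeword prefix another?):
  B='00' vs F='010': no prefix
  B='00' vs A='011': no prefix
  B='00' vs E='10': no prefix
  B='00' vs C='11': no prefix
  F='010' vs B='00': no prefix
  F='010' vs A='011': no prefix
  F='010' vs E='10': no prefix
  F='010' vs C='11': no prefix
  A='011' vs B='00': no prefix
  A='011' vs F='010': no prefix
  A='011' vs E='10': no prefix
  A='011' vs C='11': no prefix
  E='10' vs B='00': no prefix
  E='10' vs F='010': no prefix
  E='10' vs A='011': no prefix
  E='10' vs C='11': no prefix
  C='11' vs B='00': no prefix
  C='11' vs F='010': no prefix
  C='11' vs A='011': no prefix
  C='11' vs E='10': no prefix
No violation found over all pairs.

YES -- this is a valid prefix code. No codeword is a prefix of any other codeword.


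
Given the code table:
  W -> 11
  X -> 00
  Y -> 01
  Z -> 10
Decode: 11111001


Decoding:
11 -> W
11 -> W
10 -> Z
01 -> Y


Result: WWZY


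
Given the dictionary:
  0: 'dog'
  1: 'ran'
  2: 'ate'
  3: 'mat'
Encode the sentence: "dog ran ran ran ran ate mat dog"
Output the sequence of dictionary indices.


Look up each word in the dictionary:
  'dog' -> 0
  'ran' -> 1
  'ran' -> 1
  'ran' -> 1
  'ran' -> 1
  'ate' -> 2
  'mat' -> 3
  'dog' -> 0

Encoded: [0, 1, 1, 1, 1, 2, 3, 0]


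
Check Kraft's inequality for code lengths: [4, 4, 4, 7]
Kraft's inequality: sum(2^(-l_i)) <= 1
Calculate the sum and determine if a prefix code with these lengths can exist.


Sum = 2^(-4) + 2^(-4) + 2^(-4) + 2^(-7)
    = 0.0625 + 0.0625 + 0.0625 + 0.0078125
    = 25/128 = 0.1953125
Since 0.1953125 <= 1, Kraft's inequality IS satisfied.
A prefix code with these lengths CAN exist.

Kraft sum = 0.1953125. Satisfied.


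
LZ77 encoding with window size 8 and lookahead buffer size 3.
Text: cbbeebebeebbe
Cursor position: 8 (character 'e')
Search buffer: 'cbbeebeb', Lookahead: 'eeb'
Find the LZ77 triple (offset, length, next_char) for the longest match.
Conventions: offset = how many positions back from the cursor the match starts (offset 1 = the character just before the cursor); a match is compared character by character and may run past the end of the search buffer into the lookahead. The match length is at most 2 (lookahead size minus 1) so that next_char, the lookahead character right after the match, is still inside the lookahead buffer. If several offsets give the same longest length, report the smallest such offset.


Try each offset into the search buffer:
  offset=1 (pos 7, char 'b'): match length 0
  offset=2 (pos 6, char 'e'): match length 1
  offset=3 (pos 5, char 'b'): match length 0
  offset=4 (pos 4, char 'e'): match length 1
  offset=5 (pos 3, char 'e'): match length 2
  offset=6 (pos 2, char 'b'): match length 0
  offset=7 (pos 1, char 'b'): match length 0
  offset=8 (pos 0, char 'c'): match length 0
Longest match has length 2 at offset 5.
next_char = character at position 8 + 2 = 10 -> 'b'

Best match: offset=5, length=2 (matching 'ee' starting at position 3)
LZ77 triple: (5, 2, 'b')


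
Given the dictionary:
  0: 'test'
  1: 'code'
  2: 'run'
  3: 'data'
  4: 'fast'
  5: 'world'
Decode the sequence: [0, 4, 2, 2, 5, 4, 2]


Look up each index in the dictionary:
  0 -> 'test'
  4 -> 'fast'
  2 -> 'run'
  2 -> 'run'
  5 -> 'world'
  4 -> 'fast'
  2 -> 'run'

Decoded: "test fast run run world fast run"


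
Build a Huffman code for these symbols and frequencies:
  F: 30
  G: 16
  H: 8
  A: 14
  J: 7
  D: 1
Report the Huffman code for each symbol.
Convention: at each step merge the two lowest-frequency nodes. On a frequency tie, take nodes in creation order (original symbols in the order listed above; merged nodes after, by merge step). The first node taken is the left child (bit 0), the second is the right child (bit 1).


Huffman tree construction:
Step 1: Merge D(1) + J(7) = 8
Step 2: Merge H(8) + (D+J)(8) = 16
Step 3: Merge A(14) + G(16) = 30
Step 4: Merge (H+(D+J))(16) + F(30) = 46
Step 5: Merge (A+G)(30) + ((H+(D+J))+F)(46) = 76
Read each symbol's code off the tree from the root (left child = 0, right child = 1).

Codes:
  F: 11 (length 2)
  G: 01 (length 2)
  H: 100 (length 3)
  A: 00 (length 2)
  J: 1011 (length 4)
  D: 1010 (length 4)
Average code length: 176/76 = 2.3158 bits/symbol


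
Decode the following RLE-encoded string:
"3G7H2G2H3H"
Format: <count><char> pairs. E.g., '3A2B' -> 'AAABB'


Expanding each <count><char> pair:
  3G -> 'GGG'
  7H -> 'HHHHHHH'
  2G -> 'GG'
  2H -> 'HH'
  3H -> 'HHH'

Decoded = GGGHHHHHHHGGHHHHH


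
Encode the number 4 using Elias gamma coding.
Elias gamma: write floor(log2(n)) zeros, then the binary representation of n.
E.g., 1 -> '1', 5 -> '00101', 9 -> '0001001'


num_bits = floor(log2(4)) + 1 = 3
leading_zeros = num_bits - 1 = 2
binary(4) = 100

Elias gamma(4) = '00' + '100' = 00100 (5 bits)


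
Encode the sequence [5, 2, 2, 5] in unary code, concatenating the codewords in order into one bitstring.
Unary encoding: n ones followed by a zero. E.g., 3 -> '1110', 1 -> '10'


Encode each number as n ones followed by a terminating 0:
  5 -> 111110 (6 bits)
  2 -> 110 (3 bits)
  2 -> 110 (3 bits)
  5 -> 111110 (6 bits)
Total length = 6 + 3 + 3 + 6 = 18 bits.

Unary([5, 2, 2, 5]) = 111110110110111110 (18 bits)


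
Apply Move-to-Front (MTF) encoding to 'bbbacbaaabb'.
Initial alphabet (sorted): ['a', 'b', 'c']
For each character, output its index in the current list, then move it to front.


MTF encoding:
'b': index 1 in ['a', 'b', 'c'] -> ['b', 'a', 'c']
'b': index 0 in ['b', 'a', 'c'] -> ['b', 'a', 'c']
'b': index 0 in ['b', 'a', 'c'] -> ['b', 'a', 'c']
'a': index 1 in ['b', 'a', 'c'] -> ['a', 'b', 'c']
'c': index 2 in ['a', 'b', 'c'] -> ['c', 'a', 'b']
'b': index 2 in ['c', 'a', 'b'] -> ['b', 'c', 'a']
'a': index 2 in ['b', 'c', 'a'] -> ['a', 'b', 'c']
'a': index 0 in ['a', 'b', 'c'] -> ['a', 'b', 'c']
'a': index 0 in ['a', 'b', 'c'] -> ['a', 'b', 'c']
'b': index 1 in ['a', 'b', 'c'] -> ['b', 'a', 'c']
'b': index 0 in ['b', 'a', 'c'] -> ['b', 'a', 'c']


Output: [1, 0, 0, 1, 2, 2, 2, 0, 0, 1, 0]


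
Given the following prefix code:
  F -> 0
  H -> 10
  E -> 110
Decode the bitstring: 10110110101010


Decoding step by step:
Bits 10 -> H
Bits 110 -> E
Bits 110 -> E
Bits 10 -> H
Bits 10 -> H
Bits 10 -> H


Decoded message: HEEHHH


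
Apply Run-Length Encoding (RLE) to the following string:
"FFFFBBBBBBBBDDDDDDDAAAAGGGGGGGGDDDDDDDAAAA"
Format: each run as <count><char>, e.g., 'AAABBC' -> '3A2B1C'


Scanning runs left to right:
  i=0: run of 'F' x 4 -> '4F'
  i=4: run of 'B' x 8 -> '8B'
  i=12: run of 'D' x 7 -> '7D'
  i=19: run of 'A' x 4 -> '4A'
  i=23: run of 'G' x 8 -> '8G'
  i=31: run of 'D' x 7 -> '7D'
  i=38: run of 'A' x 4 -> '4A'

RLE = 4F8B7D4A8G7D4A


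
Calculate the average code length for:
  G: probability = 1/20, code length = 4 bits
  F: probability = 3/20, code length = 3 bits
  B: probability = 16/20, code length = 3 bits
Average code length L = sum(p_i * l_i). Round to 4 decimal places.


Weighted contributions p_i * l_i:
  G: (1/20) * 4 = 4/20
  F: (3/20) * 3 = 9/20
  B: (16/20) * 3 = 48/20
Sum = (4 + 9 + 48)/20 = 61/20

L = 61/20 = 3.0500 bits/symbol


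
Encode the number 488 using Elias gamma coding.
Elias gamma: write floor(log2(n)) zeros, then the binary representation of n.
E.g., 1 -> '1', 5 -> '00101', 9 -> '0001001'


num_bits = floor(log2(488)) + 1 = 9
leading_zeros = num_bits - 1 = 8
binary(488) = 111101000

Elias gamma(488) = '00000000' + '111101000' = 00000000111101000 (17 bits)


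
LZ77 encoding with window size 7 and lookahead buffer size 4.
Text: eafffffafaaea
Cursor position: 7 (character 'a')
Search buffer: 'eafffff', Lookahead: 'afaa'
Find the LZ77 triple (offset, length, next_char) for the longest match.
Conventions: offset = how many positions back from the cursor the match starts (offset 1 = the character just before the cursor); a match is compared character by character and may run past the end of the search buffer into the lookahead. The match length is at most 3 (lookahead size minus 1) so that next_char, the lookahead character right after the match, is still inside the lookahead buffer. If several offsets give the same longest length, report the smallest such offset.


Try each offset into the search buffer:
  offset=1 (pos 6, char 'f'): match length 0
  offset=2 (pos 5, char 'f'): match length 0
  offset=3 (pos 4, char 'f'): match length 0
  offset=4 (pos 3, char 'f'): match length 0
  offset=5 (pos 2, char 'f'): match length 0
  offset=6 (pos 1, char 'a'): match length 2
  offset=7 (pos 0, char 'e'): match length 0
Longest match has length 2 at offset 6.
next_char = character at position 7 + 2 = 9 -> 'a'

Best match: offset=6, length=2 (matching 'af' starting at position 1)
LZ77 triple: (6, 2, 'a')


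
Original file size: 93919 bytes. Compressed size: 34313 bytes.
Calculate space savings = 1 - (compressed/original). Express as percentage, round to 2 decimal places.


ratio = compressed/original = 34313/93919 = 0.365347
savings = 1 - ratio = 1 - 0.365347 = 0.634653
as a percentage: 0.634653 * 100 = 63.47%

Space savings = 1 - 34313/93919 = 63.47%


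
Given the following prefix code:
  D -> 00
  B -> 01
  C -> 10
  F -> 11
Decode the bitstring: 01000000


Decoding step by step:
Bits 01 -> B
Bits 00 -> D
Bits 00 -> D
Bits 00 -> D


Decoded message: BDDD


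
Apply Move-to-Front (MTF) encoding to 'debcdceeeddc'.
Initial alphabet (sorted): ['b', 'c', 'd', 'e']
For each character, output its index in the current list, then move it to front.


MTF encoding:
'd': index 2 in ['b', 'c', 'd', 'e'] -> ['d', 'b', 'c', 'e']
'e': index 3 in ['d', 'b', 'c', 'e'] -> ['e', 'd', 'b', 'c']
'b': index 2 in ['e', 'd', 'b', 'c'] -> ['b', 'e', 'd', 'c']
'c': index 3 in ['b', 'e', 'd', 'c'] -> ['c', 'b', 'e', 'd']
'd': index 3 in ['c', 'b', 'e', 'd'] -> ['d', 'c', 'b', 'e']
'c': index 1 in ['d', 'c', 'b', 'e'] -> ['c', 'd', 'b', 'e']
'e': index 3 in ['c', 'd', 'b', 'e'] -> ['e', 'c', 'd', 'b']
'e': index 0 in ['e', 'c', 'd', 'b'] -> ['e', 'c', 'd', 'b']
'e': index 0 in ['e', 'c', 'd', 'b'] -> ['e', 'c', 'd', 'b']
'd': index 2 in ['e', 'c', 'd', 'b'] -> ['d', 'e', 'c', 'b']
'd': index 0 in ['d', 'e', 'c', 'b'] -> ['d', 'e', 'c', 'b']
'c': index 2 in ['d', 'e', 'c', 'b'] -> ['c', 'd', 'e', 'b']


Output: [2, 3, 2, 3, 3, 1, 3, 0, 0, 2, 0, 2]


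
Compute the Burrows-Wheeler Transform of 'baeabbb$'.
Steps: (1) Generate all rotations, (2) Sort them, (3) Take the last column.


Rotations (sorted):
  0: $baeabbb -> last char: b
  1: abbb$bae -> last char: e
  2: aeabbb$b -> last char: b
  3: b$baeabb -> last char: b
  4: baeabbb$ -> last char: $
  5: bb$baeab -> last char: b
  6: bbb$baea -> last char: a
  7: eabbb$ba -> last char: a


BWT = bebb$baa


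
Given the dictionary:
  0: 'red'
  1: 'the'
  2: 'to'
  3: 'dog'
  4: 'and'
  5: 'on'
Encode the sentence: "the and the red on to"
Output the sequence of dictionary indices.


Look up each word in the dictionary:
  'the' -> 1
  'and' -> 4
  'the' -> 1
  'red' -> 0
  'on' -> 5
  'to' -> 2

Encoded: [1, 4, 1, 0, 5, 2]


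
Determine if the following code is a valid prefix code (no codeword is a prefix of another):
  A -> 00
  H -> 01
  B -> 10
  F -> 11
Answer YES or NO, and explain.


Checking each pair (does one codeword prefix another?):
  A='00' vs H='01': no prefix
  A='00' vs B='10': no prefix
  A='00' vs F='11': no prefix
  H='01' vs A='00': no prefix
  H='01' vs B='10': no prefix
  H='01' vs F='11': no prefix
  B='10' vs A='00': no prefix
  B='10' vs H='01': no prefix
  B='10' vs F='11': no prefix
  F='11' vs A='00': no prefix
  F='11' vs H='01': no prefix
  F='11' vs B='10': no prefix
No violation found over all pairs.

YES -- this is a valid prefix code. No codeword is a prefix of any other codeword.


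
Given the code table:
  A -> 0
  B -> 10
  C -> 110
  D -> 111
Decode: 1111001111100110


Decoding:
111 -> D
10 -> B
0 -> A
111 -> D
110 -> C
0 -> A
110 -> C


Result: DBADCAC


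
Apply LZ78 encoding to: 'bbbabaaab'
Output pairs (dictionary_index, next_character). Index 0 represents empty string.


LZ78 encoding steps:
Dictionary: {0: ''}
Step 1: w='' (idx 0), next='b' -> output (0, 'b'), add 'b' as idx 1
Step 2: w='b' (idx 1), next='b' -> output (1, 'b'), add 'bb' as idx 2
Step 3: w='' (idx 0), next='a' -> output (0, 'a'), add 'a' as idx 3
Step 4: w='b' (idx 1), next='a' -> output (1, 'a'), add 'ba' as idx 4
Step 5: w='a' (idx 3), next='a' -> output (3, 'a'), add 'aa' as idx 5
Step 6: w='b' (idx 1), end of input -> output (1, '')


Encoded: [(0, 'b'), (1, 'b'), (0, 'a'), (1, 'a'), (3, 'a'), (1, '')]


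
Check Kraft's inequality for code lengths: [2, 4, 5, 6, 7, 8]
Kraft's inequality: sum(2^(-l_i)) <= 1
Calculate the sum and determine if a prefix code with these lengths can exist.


Sum = 2^(-2) + 2^(-4) + 2^(-5) + 2^(-6) + 2^(-7) + 2^(-8)
    = 0.25 + 0.0625 + 0.03125 + 0.015625 + 0.0078125 + 0.00390625
    = 95/256 = 0.37109375
Since 0.37109375 <= 1, Kraft's inequality IS satisfied.
A prefix code with these lengths CAN exist.

Kraft sum = 0.37109375. Satisfied.


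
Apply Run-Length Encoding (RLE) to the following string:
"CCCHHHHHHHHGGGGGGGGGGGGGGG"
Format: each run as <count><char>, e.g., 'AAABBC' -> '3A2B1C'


Scanning runs left to right:
  i=0: run of 'C' x 3 -> '3C'
  i=3: run of 'H' x 8 -> '8H'
  i=11: run of 'G' x 15 -> '15G'

RLE = 3C8H15G


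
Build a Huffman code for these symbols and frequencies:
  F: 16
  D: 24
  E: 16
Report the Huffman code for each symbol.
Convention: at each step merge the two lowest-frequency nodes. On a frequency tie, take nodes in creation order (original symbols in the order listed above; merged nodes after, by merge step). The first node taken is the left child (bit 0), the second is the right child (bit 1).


Huffman tree construction:
Step 1: Merge F(16) + E(16) = 32
Step 2: Merge D(24) + (F+E)(32) = 56
Read each symbol's code off the tree from the root (left child = 0, right child = 1).

Codes:
  F: 10 (length 2)
  D: 0 (length 1)
  E: 11 (length 2)
Average code length: 88/56 = 1.5714 bits/symbol


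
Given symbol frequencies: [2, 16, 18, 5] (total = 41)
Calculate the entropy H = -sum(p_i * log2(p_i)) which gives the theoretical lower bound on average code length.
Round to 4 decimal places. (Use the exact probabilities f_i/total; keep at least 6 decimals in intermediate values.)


Per-symbol terms -p_i * log2(p_i) with p_i = f_i/41:
  p = 2/41 = 0.048780: log2(p) = -4.357552, -p*log2(p) = 0.212564
  p = 16/41 = 0.390244: log2(p) = -1.357552, -p*log2(p) = 0.529776
  p = 18/41 = 0.439024: log2(p) = -1.187627, -p*log2(p) = 0.521397
  p = 5/41 = 0.121951: log2(p) = -3.035624, -p*log2(p) = 0.370198
H = 0.212564 + 0.529776 + 0.521397 + 0.370198 = 1.633935

H = 1.6339 bits/symbol


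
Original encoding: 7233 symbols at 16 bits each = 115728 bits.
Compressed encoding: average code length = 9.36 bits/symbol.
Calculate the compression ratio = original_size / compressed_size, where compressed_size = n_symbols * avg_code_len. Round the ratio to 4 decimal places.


original_size = n_symbols * orig_bits = 7233 * 16 = 115728 bits
compressed_size = n_symbols * avg_code_len = 7233 * 9.36 = 67700.88 bits
ratio = original_size / compressed_size = 115728 / 67700.88 = 1.7094

Compression ratio = 1.7094


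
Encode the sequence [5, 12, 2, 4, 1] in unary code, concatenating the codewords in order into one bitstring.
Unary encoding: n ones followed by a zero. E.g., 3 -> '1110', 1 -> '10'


Encode each number as n ones followed by a terminating 0:
  5 -> 111110 (6 bits)
  12 -> 1111111111110 (13 bits)
  2 -> 110 (3 bits)
  4 -> 11110 (5 bits)
  1 -> 10 (2 bits)
Total length = 6 + 13 + 3 + 5 + 2 = 29 bits.

Unary([5, 12, 2, 4, 1]) = 11111011111111111101101111010 (29 bits)


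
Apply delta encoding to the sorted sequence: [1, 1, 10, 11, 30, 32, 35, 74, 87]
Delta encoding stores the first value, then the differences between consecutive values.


First value: 1
Deltas:
  1 - 1 = 0
  10 - 1 = 9
  11 - 10 = 1
  30 - 11 = 19
  32 - 30 = 2
  35 - 32 = 3
  74 - 35 = 39
  87 - 74 = 13


Delta encoded: [1, 0, 9, 1, 19, 2, 3, 39, 13]


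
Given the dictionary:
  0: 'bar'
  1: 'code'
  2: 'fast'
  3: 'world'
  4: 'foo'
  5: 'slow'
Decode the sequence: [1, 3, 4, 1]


Look up each index in the dictionary:
  1 -> 'code'
  3 -> 'world'
  4 -> 'foo'
  1 -> 'code'

Decoded: "code world foo code"


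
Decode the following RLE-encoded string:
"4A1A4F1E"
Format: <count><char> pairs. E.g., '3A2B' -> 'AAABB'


Expanding each <count><char> pair:
  4A -> 'AAAA'
  1A -> 'A'
  4F -> 'FFFF'
  1E -> 'E'

Decoded = AAAAAFFFFE


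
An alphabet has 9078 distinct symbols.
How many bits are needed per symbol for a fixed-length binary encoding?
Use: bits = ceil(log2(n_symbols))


log2(9078) = 13.1482
Bracket: 2^13 = 8192 < 9078 <= 2^14 = 16384
So ceil(log2(9078)) = 14

bits = ceil(log2(9078)) = ceil(13.1482) = 14 bits


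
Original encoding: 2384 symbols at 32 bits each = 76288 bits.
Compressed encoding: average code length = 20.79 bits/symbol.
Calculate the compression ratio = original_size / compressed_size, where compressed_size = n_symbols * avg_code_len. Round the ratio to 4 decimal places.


original_size = n_symbols * orig_bits = 2384 * 32 = 76288 bits
compressed_size = n_symbols * avg_code_len = 2384 * 20.79 = 49563.36 bits
ratio = original_size / compressed_size = 76288 / 49563.36 = 1.5392

Compression ratio = 1.5392
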